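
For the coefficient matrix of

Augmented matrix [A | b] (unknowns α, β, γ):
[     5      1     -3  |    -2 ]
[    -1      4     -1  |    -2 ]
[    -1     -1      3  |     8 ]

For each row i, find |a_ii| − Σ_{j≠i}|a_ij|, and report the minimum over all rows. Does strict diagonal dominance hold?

1

row 1: |5| − (1+3) = 1
row 2: |4| − (1+1) = 2
row 3: |3| − (1+1) = 1
minimum over rows = 1 → strictly diagonally dominant (convergence guaranteed)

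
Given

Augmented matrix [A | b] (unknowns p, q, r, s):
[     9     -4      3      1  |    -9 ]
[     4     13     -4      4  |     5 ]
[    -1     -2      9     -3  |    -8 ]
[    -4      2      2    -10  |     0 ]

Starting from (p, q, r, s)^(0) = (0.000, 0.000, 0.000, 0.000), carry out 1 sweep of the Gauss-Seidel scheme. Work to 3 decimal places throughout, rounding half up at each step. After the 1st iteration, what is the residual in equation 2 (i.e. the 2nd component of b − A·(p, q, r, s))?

Iteration 1:
  p = (-9 - (-4)·0.000 - (3)·0.000 - (1)·0.000) / (9) = -1.000
  q = (5 - (4)·-1.000 - (-4)·0.000 - (4)·0.000) / (13) = 0.692
  r = (-8 - (-1)·-1.000 - (-2)·0.692 - (-3)·0.000) / (9) = -0.846
  s = (0 - (-4)·-1.000 - (2)·0.692 - (2)·-0.846) / (-10) = 0.369
Residual b − A·x = (4.937, -4.856, 1.105, -0.002)

-4.856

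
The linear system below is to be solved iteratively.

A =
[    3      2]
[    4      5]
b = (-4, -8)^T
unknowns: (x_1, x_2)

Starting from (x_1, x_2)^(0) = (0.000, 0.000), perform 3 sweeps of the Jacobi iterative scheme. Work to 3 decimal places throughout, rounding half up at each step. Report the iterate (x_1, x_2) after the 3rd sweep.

(-0.977, -1.386)

Iteration 1:
  x_1 = (-4 - (2)·0.000) / (3) = -1.333
  x_2 = (-8 - (4)·0.000) / (5) = -1.600
Iteration 2:
  x_1 = (-4 - (2)·-1.600) / (3) = -0.267
  x_2 = (-8 - (4)·-1.333) / (5) = -0.534
Iteration 3:
  x_1 = (-4 - (2)·-0.534) / (3) = -0.977
  x_2 = (-8 - (4)·-0.267) / (5) = -1.386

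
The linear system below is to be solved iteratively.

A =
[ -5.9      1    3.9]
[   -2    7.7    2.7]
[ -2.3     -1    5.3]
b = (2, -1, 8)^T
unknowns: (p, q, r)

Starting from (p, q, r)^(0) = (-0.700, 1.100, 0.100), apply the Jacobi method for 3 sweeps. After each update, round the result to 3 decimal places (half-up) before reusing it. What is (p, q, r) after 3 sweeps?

Iteration 1:
  p = (2 - (1)·1.100 - (3.9)·0.100) / (-5.9) = -0.086
  q = (-1 - (-2)·-0.700 - (2.7)·0.100) / (7.7) = -0.347
  r = (8 - (-2.3)·-0.700 - (-1)·1.100) / (5.3) = 1.413
Iteration 2:
  p = (2 - (1)·-0.347 - (3.9)·1.413) / (-5.9) = 0.536
  q = (-1 - (-2)·-0.086 - (2.7)·1.413) / (7.7) = -0.648
  r = (8 - (-2.3)·-0.086 - (-1)·-0.347) / (5.3) = 1.407
Iteration 3:
  p = (2 - (1)·-0.648 - (3.9)·1.407) / (-5.9) = 0.481
  q = (-1 - (-2)·0.536 - (2.7)·1.407) / (7.7) = -0.484
  r = (8 - (-2.3)·0.536 - (-1)·-0.648) / (5.3) = 1.620

(0.481, -0.484, 1.620)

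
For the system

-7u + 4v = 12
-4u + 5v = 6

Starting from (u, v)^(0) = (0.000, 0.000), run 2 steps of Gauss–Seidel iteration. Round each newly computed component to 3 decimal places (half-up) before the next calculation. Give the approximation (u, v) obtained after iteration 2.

(-1.812, -0.250)

Iteration 1:
  u = (12 - (4)·0.000) / (-7) = -1.714
  v = (6 - (-4)·-1.714) / (5) = -0.171
Iteration 2:
  u = (12 - (4)·-0.171) / (-7) = -1.812
  v = (6 - (-4)·-1.812) / (5) = -0.250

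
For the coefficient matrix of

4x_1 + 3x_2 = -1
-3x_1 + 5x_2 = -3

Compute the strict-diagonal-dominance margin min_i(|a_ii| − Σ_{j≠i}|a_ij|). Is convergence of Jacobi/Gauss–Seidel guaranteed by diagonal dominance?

row 1: |4| − (3) = 1
row 2: |5| − (3) = 2
minimum over rows = 1 → strictly diagonally dominant (convergence guaranteed)

1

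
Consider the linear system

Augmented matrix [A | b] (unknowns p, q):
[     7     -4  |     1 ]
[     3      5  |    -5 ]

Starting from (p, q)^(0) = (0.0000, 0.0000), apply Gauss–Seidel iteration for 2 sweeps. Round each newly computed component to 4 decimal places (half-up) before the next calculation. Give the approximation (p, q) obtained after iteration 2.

Iteration 1:
  p = (1 - (-4)·0.0000) / (7) = 0.1429
  q = (-5 - (3)·0.1429) / (5) = -1.0857
Iteration 2:
  p = (1 - (-4)·-1.0857) / (7) = -0.4775
  q = (-5 - (3)·-0.4775) / (5) = -0.7135

(-0.4775, -0.7135)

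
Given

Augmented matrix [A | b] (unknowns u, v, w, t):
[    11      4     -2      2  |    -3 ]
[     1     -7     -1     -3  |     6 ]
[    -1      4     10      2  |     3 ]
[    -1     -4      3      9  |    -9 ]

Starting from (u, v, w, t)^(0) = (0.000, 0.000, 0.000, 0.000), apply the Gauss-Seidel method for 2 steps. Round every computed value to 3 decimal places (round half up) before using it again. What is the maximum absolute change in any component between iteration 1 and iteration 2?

0.739

Iteration 1:
  u = (-3 - (4)·0.000 - (-2)·0.000 - (2)·0.000) / (11) = -0.273
  v = (6 - (1)·-0.273 - (-1)·0.000 - (-3)·0.000) / (-7) = -0.896
  w = (3 - (-1)·-0.273 - (4)·-0.896 - (2)·0.000) / (10) = 0.631
  t = (-9 - (-1)·-0.273 - (-4)·-0.896 - (3)·0.631) / (9) = -1.639
Iteration 2:
  u = (-3 - (4)·-0.896 - (-2)·0.631 - (2)·-1.639) / (11) = 0.466
  v = (6 - (1)·0.466 - (-1)·0.631 - (-3)·-1.639) / (-7) = -0.178
  w = (3 - (-1)·0.466 - (4)·-0.178 - (2)·-1.639) / (10) = 0.746
  t = (-9 - (-1)·0.466 - (-4)·-0.178 - (3)·0.746) / (9) = -1.276
Change: (0.739, 0.718, 0.115, 0.363) → max |·| = 0.739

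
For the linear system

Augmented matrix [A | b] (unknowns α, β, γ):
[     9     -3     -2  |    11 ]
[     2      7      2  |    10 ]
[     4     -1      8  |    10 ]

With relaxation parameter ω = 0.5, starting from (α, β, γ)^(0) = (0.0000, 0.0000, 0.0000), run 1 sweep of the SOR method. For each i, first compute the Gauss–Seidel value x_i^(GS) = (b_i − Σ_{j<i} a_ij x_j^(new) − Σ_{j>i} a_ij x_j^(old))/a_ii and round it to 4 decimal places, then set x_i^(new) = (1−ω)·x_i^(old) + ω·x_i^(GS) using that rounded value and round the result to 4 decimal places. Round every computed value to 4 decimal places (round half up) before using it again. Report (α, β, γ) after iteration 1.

Iteration 1:
  α: GS value = (11 - (-3)·0.0000 - (-2)·0.0000) / (9) = 1.2222;  α ← (1−ω)·0.0000 + ω·1.2222 = 0.6111
  β: GS value = (10 - (2)·0.6111 - (2)·0.0000) / (7) = 1.2540;  β ← (1−ω)·0.0000 + ω·1.2540 = 0.6270
  γ: GS value = (10 - (4)·0.6111 - (-1)·0.6270) / (8) = 1.0228;  γ ← (1−ω)·0.0000 + ω·1.0228 = 0.5114

(0.6111, 0.6270, 0.5114)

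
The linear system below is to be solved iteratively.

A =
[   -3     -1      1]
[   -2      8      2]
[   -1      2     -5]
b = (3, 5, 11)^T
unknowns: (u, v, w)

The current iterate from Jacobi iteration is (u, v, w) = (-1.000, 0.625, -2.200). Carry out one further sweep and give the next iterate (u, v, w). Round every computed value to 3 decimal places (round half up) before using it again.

One sweep:
  u = (3 - (-1)·0.625 - (1)·-2.200) / (-3) = -1.942
  v = (5 - (-2)·-1.000 - (2)·-2.200) / (8) = 0.925
  w = (11 - (-1)·-1.000 - (2)·0.625) / (-5) = -1.750

(-1.942, 0.925, -1.750)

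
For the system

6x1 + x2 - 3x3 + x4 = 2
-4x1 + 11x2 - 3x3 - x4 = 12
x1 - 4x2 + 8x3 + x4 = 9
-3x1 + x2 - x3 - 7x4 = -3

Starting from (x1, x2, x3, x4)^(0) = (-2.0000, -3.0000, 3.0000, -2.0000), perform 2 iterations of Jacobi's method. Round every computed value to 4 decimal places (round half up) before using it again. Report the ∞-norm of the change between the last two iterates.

Iteration 1:
  x1 = (2 - (1)·-3.0000 - (-3)·3.0000 - (1)·-2.0000) / (6) = 2.6667
  x2 = (12 - (-4)·-2.0000 - (-3)·3.0000 - (-1)·-2.0000) / (11) = 1.0000
  x3 = (9 - (1)·-2.0000 - (-4)·-3.0000 - (1)·-2.0000) / (8) = 0.1250
  x4 = (-3 - (-3)·-2.0000 - (1)·-3.0000 - (-1)·3.0000) / (-7) = 0.4286
Iteration 2:
  x1 = (2 - (1)·1.0000 - (-3)·0.1250 - (1)·0.4286) / (6) = 0.1577
  x2 = (12 - (-4)·2.6667 - (-3)·0.1250 - (-1)·0.4286) / (11) = 2.1337
  x3 = (9 - (1)·2.6667 - (-4)·1.0000 - (1)·0.4286) / (8) = 1.2381
  x4 = (-3 - (-3)·2.6667 - (1)·1.0000 - (-1)·0.1250) / (-7) = -0.5893
Change: (-2.5090, 1.1337, 1.1131, -1.0179) → max |·| = 2.5090

2.5090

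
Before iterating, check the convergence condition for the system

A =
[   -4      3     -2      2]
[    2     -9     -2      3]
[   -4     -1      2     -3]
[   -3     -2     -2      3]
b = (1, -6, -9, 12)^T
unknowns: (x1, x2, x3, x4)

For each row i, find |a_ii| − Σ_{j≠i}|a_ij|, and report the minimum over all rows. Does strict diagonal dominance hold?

-6

row 1: |-4| − (3+2+2) = -3
row 2: |-9| − (2+2+3) = 2
row 3: |2| − (4+1+3) = -6
row 4: |3| − (3+2+2) = -4
minimum over rows = -6 → not strictly diagonally dominant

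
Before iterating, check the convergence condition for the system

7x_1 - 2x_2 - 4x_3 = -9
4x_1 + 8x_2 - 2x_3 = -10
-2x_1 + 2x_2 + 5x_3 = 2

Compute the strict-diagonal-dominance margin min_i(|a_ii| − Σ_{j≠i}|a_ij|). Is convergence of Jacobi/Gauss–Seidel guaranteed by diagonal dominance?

1

row 1: |7| − (2+4) = 1
row 2: |8| − (4+2) = 2
row 3: |5| − (2+2) = 1
minimum over rows = 1 → strictly diagonally dominant (convergence guaranteed)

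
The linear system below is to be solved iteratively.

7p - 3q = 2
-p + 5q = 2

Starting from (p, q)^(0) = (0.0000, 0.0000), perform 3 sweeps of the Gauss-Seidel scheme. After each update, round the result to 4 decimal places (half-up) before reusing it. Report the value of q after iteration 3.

0.4997

Iteration 1:
  p = (2 - (-3)·0.0000) / (7) = 0.2857
  q = (2 - (-1)·0.2857) / (5) = 0.4571
Iteration 2:
  p = (2 - (-3)·0.4571) / (7) = 0.4816
  q = (2 - (-1)·0.4816) / (5) = 0.4963
Iteration 3:
  p = (2 - (-3)·0.4963) / (7) = 0.4984
  q = (2 - (-1)·0.4984) / (5) = 0.4997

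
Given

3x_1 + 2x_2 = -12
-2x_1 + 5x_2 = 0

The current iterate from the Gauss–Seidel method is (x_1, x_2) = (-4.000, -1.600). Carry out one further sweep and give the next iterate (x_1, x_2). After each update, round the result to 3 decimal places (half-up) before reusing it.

One sweep:
  x_1 = (-12 - (2)·-1.600) / (3) = -2.933
  x_2 = (0 - (-2)·-2.933) / (5) = -1.173

(-2.933, -1.173)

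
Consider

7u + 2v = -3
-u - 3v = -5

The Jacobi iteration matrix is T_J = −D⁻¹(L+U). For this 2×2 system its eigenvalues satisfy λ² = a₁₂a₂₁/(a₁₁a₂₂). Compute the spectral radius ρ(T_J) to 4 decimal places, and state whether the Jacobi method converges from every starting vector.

0.3086

a₁₂a₂₁/(a₁₁a₂₂) = (2)·(-1) / ((7)·(-3)) = 0.095238
ρ = √|0.095238| = √0.095238 = 0.3086
ρ < 1, so Jacobi converges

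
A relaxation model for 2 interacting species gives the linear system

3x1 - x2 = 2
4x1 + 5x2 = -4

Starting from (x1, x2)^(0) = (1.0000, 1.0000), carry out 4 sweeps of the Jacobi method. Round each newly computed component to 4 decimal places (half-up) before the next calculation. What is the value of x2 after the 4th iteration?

Iteration 1:
  x1 = (2 - (-1)·1.0000) / (3) = 1.0000
  x2 = (-4 - (4)·1.0000) / (5) = -1.6000
Iteration 2:
  x1 = (2 - (-1)·-1.6000) / (3) = 0.1333
  x2 = (-4 - (4)·1.0000) / (5) = -1.6000
Iteration 3:
  x1 = (2 - (-1)·-1.6000) / (3) = 0.1333
  x2 = (-4 - (4)·0.1333) / (5) = -0.9066
Iteration 4:
  x1 = (2 - (-1)·-0.9066) / (3) = 0.3645
  x2 = (-4 - (4)·0.1333) / (5) = -0.9066

-0.9066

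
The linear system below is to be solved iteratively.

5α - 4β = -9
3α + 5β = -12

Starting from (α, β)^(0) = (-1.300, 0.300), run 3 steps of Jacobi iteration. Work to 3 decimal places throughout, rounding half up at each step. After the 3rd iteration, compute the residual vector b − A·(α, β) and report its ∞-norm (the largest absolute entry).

Iteration 1:
  α = (-9 - (-4)·0.300) / (5) = -1.560
  β = (-12 - (3)·-1.300) / (5) = -1.620
Iteration 2:
  α = (-9 - (-4)·-1.620) / (5) = -3.096
  β = (-12 - (3)·-1.560) / (5) = -1.464
Iteration 3:
  α = (-9 - (-4)·-1.464) / (5) = -2.971
  β = (-12 - (3)·-3.096) / (5) = -0.542
Residual b − A·x = (3.687, -0.377); ∞-norm = 3.687

3.687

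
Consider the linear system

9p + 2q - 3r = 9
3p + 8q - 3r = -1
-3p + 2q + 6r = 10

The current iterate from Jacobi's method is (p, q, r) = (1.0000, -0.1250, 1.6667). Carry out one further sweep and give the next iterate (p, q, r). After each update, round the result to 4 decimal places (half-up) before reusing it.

(1.5833, 0.1250, 2.2083)

One sweep:
  p = (9 - (2)·-0.1250 - (-3)·1.6667) / (9) = 1.5833
  q = (-1 - (3)·1.0000 - (-3)·1.6667) / (8) = 0.1250
  r = (10 - (-3)·1.0000 - (2)·-0.1250) / (6) = 2.2083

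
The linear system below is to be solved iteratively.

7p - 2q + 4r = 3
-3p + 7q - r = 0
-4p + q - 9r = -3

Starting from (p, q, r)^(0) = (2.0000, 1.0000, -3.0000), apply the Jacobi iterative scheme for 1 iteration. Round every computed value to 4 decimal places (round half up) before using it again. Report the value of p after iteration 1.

Iteration 1:
  p = (3 - (-2)·1.0000 - (4)·-3.0000) / (7) = 2.4286
  q = (0 - (-3)·2.0000 - (-1)·-3.0000) / (7) = 0.4286
  r = (-3 - (-4)·2.0000 - (1)·1.0000) / (-9) = -0.4444

2.4286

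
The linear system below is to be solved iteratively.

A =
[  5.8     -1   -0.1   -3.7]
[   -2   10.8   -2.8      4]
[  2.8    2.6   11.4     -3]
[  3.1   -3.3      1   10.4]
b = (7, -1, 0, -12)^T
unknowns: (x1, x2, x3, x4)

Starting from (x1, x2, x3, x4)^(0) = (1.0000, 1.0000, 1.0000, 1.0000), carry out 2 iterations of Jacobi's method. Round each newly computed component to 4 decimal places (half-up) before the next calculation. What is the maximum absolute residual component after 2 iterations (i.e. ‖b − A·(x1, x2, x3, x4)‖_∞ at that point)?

Iteration 1:
  x1 = (7 - (-1)·1.0000 - (-0.1)·1.0000 - (-3.7)·1.0000) / (5.8) = 2.0345
  x2 = (-1 - (-2)·1.0000 - (-2.8)·1.0000 - (4)·1.0000) / (10.8) = -0.0185
  x3 = (0 - (2.8)·1.0000 - (2.6)·1.0000 - (-3)·1.0000) / (11.4) = -0.2105
  x4 = (-12 - (3.1)·1.0000 - (-3.3)·1.0000 - (1)·1.0000) / (10.4) = -1.2308
Iteration 2:
  x1 = (7 - (-1)·-0.0185 - (-0.1)·-0.2105 - (-3.7)·-1.2308) / (5.8) = 0.4149
  x2 = (-1 - (-2)·2.0345 - (-2.8)·-0.2105 - (4)·-1.2308) / (10.8) = 0.6854
  x3 = (0 - (2.8)·2.0345 - (2.6)·-0.0185 - (-3)·-1.2308) / (11.4) = -0.8194
  x4 = (-12 - (3.1)·2.0345 - (-3.3)·-0.0185 - (1)·-0.2105) / (10.4) = -1.7459
Residual b − A·x = (-1.2628, -2.8832, 1.1597, 7.9524); ∞-norm = 7.9524

7.9524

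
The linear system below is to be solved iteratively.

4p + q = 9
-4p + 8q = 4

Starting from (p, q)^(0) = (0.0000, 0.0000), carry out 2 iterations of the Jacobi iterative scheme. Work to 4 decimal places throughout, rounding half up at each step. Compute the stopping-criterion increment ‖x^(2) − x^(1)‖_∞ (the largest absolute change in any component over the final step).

Iteration 1:
  p = (9 - (1)·0.0000) / (4) = 2.2500
  q = (4 - (-4)·0.0000) / (8) = 0.5000
Iteration 2:
  p = (9 - (1)·0.5000) / (4) = 2.1250
  q = (4 - (-4)·2.2500) / (8) = 1.6250
Change: (-0.1250, 1.1250) → max |·| = 1.1250

1.1250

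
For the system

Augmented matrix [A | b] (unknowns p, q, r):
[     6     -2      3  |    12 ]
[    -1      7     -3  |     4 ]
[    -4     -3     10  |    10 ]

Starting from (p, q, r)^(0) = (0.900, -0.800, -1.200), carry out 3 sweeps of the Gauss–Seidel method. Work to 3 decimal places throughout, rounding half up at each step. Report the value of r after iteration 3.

2.116

Iteration 1:
  p = (12 - (-2)·-0.800 - (3)·-1.200) / (6) = 2.333
  q = (4 - (-1)·2.333 - (-3)·-1.200) / (7) = 0.390
  r = (10 - (-4)·2.333 - (-3)·0.390) / (10) = 2.050
Iteration 2:
  p = (12 - (-2)·0.390 - (3)·2.050) / (6) = 1.105
  q = (4 - (-1)·1.105 - (-3)·2.050) / (7) = 1.608
  r = (10 - (-4)·1.105 - (-3)·1.608) / (10) = 1.924
Iteration 3:
  p = (12 - (-2)·1.608 - (3)·1.924) / (6) = 1.574
  q = (4 - (-1)·1.574 - (-3)·1.924) / (7) = 1.621
  r = (10 - (-4)·1.574 - (-3)·1.621) / (10) = 2.116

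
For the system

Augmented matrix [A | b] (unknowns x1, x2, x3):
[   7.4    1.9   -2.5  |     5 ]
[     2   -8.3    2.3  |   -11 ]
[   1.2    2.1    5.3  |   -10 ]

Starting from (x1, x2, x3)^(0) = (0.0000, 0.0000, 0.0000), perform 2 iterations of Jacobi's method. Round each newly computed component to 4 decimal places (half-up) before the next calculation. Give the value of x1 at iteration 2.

-0.3020

Iteration 1:
  x1 = (5 - (1.9)·0.0000 - (-2.5)·0.0000) / (7.4) = 0.6757
  x2 = (-11 - (2)·0.0000 - (2.3)·0.0000) / (-8.3) = 1.3253
  x3 = (-10 - (1.2)·0.0000 - (2.1)·0.0000) / (5.3) = -1.8868
Iteration 2:
  x1 = (5 - (1.9)·1.3253 - (-2.5)·-1.8868) / (7.4) = -0.3020
  x2 = (-11 - (2)·0.6757 - (2.3)·-1.8868) / (-8.3) = 0.9653
  x3 = (-10 - (1.2)·0.6757 - (2.1)·1.3253) / (5.3) = -2.5649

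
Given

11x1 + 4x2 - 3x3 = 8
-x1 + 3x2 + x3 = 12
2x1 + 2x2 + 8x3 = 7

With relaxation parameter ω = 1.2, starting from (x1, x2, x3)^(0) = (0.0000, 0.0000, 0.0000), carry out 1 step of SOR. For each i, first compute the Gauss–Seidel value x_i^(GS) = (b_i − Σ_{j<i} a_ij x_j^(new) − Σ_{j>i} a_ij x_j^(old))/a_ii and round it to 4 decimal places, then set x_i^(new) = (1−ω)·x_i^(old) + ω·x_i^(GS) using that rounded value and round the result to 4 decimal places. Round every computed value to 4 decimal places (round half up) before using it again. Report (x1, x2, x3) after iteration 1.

Iteration 1:
  x1: GS value = (8 - (4)·0.0000 - (-3)·0.0000) / (11) = 0.7273;  x1 ← (1−ω)·0.0000 + ω·0.7273 = 0.8728
  x2: GS value = (12 - (-1)·0.8728 - (1)·0.0000) / (3) = 4.2909;  x2 ← (1−ω)·0.0000 + ω·4.2909 = 5.1491
  x3: GS value = (7 - (2)·0.8728 - (2)·5.1491) / (8) = -0.6305;  x3 ← (1−ω)·0.0000 + ω·-0.6305 = -0.7566

(0.8728, 5.1491, -0.7566)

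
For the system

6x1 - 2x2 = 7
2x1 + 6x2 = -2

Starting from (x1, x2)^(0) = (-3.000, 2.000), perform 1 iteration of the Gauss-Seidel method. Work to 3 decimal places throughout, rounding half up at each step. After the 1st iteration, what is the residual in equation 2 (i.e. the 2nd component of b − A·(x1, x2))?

Iteration 1:
  x1 = (7 - (-2)·2.000) / (6) = 1.833
  x2 = (-2 - (2)·1.833) / (6) = -0.944
Residual b − A·x = (-5.886, -0.002)

-0.002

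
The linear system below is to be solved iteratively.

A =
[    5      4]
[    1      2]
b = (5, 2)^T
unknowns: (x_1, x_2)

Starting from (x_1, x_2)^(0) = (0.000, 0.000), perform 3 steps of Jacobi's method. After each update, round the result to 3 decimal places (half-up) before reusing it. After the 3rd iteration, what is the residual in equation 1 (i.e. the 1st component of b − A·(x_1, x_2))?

Iteration 1:
  x_1 = (5 - (4)·0.000) / (5) = 1.000
  x_2 = (2 - (1)·0.000) / (2) = 1.000
Iteration 2:
  x_1 = (5 - (4)·1.000) / (5) = 0.200
  x_2 = (2 - (1)·1.000) / (2) = 0.500
Iteration 3:
  x_1 = (5 - (4)·0.500) / (5) = 0.600
  x_2 = (2 - (1)·0.200) / (2) = 0.900
Residual b − A·x = (-1.600, -0.400)

-1.600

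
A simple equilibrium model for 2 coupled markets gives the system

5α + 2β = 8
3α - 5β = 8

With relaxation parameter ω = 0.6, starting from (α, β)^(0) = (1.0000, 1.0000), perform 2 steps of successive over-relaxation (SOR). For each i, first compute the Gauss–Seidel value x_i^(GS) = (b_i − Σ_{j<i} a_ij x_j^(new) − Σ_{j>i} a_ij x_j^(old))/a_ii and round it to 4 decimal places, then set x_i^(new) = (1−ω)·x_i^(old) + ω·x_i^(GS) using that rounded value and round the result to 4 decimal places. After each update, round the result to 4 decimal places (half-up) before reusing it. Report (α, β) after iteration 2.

Iteration 1:
  α: GS value = (8 - (2)·1.0000) / (5) = 1.2000;  α ← (1−ω)·1.0000 + ω·1.2000 = 1.1200
  β: GS value = (8 - (3)·1.1200) / (-5) = -0.9280;  β ← (1−ω)·1.0000 + ω·-0.9280 = -0.1568
Iteration 2:
  α: GS value = (8 - (2)·-0.1568) / (5) = 1.6627;  α ← (1−ω)·1.1200 + ω·1.6627 = 1.4456
  β: GS value = (8 - (3)·1.4456) / (-5) = -0.7326;  β ← (1−ω)·-0.1568 + ω·-0.7326 = -0.5023

(1.4456, -0.5023)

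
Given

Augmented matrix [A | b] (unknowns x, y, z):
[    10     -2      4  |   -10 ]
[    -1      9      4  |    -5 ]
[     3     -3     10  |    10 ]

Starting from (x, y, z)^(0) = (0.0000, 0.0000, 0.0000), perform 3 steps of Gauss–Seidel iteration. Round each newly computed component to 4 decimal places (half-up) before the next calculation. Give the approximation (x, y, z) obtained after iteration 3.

(-1.6863, -1.2346, 1.1355)

Iteration 1:
  x = (-10 - (-2)·0.0000 - (4)·0.0000) / (10) = -1.0000
  y = (-5 - (-1)·-1.0000 - (4)·0.0000) / (9) = -0.6667
  z = (10 - (3)·-1.0000 - (-3)·-0.6667) / (10) = 1.1000
Iteration 2:
  x = (-10 - (-2)·-0.6667 - (4)·1.1000) / (10) = -1.5733
  y = (-5 - (-1)·-1.5733 - (4)·1.1000) / (9) = -1.2193
  z = (10 - (3)·-1.5733 - (-3)·-1.2193) / (10) = 1.1062
Iteration 3:
  x = (-10 - (-2)·-1.2193 - (4)·1.1062) / (10) = -1.6863
  y = (-5 - (-1)·-1.6863 - (4)·1.1062) / (9) = -1.2346
  z = (10 - (3)·-1.6863 - (-3)·-1.2346) / (10) = 1.1355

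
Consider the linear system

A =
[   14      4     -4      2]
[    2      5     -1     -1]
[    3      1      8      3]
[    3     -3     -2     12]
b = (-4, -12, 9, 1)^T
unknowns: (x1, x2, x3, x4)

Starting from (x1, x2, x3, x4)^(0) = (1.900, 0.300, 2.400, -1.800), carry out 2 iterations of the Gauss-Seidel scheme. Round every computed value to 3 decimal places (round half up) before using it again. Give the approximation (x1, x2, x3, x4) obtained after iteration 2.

Iteration 1:
  x1 = (-4 - (4)·0.300 - (-4)·2.400 - (2)·-1.800) / (14) = 0.571
  x2 = (-12 - (2)·0.571 - (-1)·2.400 - (-1)·-1.800) / (5) = -2.508
  x3 = (9 - (3)·0.571 - (1)·-2.508 - (3)·-1.800) / (8) = 1.899
  x4 = (1 - (3)·0.571 - (-3)·-2.508 - (-2)·1.899) / (12) = -0.370
Iteration 2:
  x1 = (-4 - (4)·-2.508 - (-4)·1.899 - (2)·-0.370) / (14) = 1.026
  x2 = (-12 - (2)·1.026 - (-1)·1.899 - (-1)·-0.370) / (5) = -2.505
  x3 = (9 - (3)·1.026 - (1)·-2.505 - (3)·-0.370) / (8) = 1.192
  x4 = (1 - (3)·1.026 - (-3)·-2.505 - (-2)·1.192) / (12) = -0.601

(1.026, -2.505, 1.192, -0.601)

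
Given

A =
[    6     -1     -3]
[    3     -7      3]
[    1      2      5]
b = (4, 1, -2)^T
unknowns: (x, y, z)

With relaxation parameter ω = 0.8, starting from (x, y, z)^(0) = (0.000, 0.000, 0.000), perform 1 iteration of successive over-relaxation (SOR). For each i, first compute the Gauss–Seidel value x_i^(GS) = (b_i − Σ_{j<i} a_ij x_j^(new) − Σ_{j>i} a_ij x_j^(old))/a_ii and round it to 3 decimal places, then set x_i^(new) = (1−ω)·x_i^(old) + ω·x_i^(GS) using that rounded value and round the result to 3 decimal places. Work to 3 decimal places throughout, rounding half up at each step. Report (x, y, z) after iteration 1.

(0.534, 0.069, -0.427)

Iteration 1:
  x: GS value = (4 - (-1)·0.000 - (-3)·0.000) / (6) = 0.667;  x ← (1−ω)·0.000 + ω·0.667 = 0.534
  y: GS value = (1 - (3)·0.534 - (3)·0.000) / (-7) = 0.086;  y ← (1−ω)·0.000 + ω·0.086 = 0.069
  z: GS value = (-2 - (1)·0.534 - (2)·0.069) / (5) = -0.534;  z ← (1−ω)·0.000 + ω·-0.534 = -0.427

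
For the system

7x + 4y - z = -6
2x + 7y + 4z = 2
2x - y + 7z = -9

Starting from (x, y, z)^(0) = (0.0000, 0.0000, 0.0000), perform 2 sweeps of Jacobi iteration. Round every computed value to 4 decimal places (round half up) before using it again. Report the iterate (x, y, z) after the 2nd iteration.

(-1.2041, 1.2653, -1.0000)

Iteration 1:
  x = (-6 - (4)·0.0000 - (-1)·0.0000) / (7) = -0.8571
  y = (2 - (2)·0.0000 - (4)·0.0000) / (7) = 0.2857
  z = (-9 - (2)·0.0000 - (-1)·0.0000) / (7) = -1.2857
Iteration 2:
  x = (-6 - (4)·0.2857 - (-1)·-1.2857) / (7) = -1.2041
  y = (2 - (2)·-0.8571 - (4)·-1.2857) / (7) = 1.2653
  z = (-9 - (2)·-0.8571 - (-1)·0.2857) / (7) = -1.0000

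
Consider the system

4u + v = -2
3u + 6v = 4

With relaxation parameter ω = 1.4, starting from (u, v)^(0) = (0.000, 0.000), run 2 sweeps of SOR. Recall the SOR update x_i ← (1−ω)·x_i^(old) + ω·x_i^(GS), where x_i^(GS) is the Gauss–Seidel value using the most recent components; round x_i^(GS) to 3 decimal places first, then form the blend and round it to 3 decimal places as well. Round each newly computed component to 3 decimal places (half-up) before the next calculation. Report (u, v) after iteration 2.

Iteration 1:
  u: GS value = (-2 - (1)·0.000) / (4) = -0.500;  u ← (1−ω)·0.000 + ω·-0.500 = -0.700
  v: GS value = (4 - (3)·-0.700) / (6) = 1.017;  v ← (1−ω)·0.000 + ω·1.017 = 1.424
Iteration 2:
  u: GS value = (-2 - (1)·1.424) / (4) = -0.856;  u ← (1−ω)·-0.700 + ω·-0.856 = -0.918
  v: GS value = (4 - (3)·-0.918) / (6) = 1.126;  v ← (1−ω)·1.424 + ω·1.126 = 1.007

(-0.918, 1.007)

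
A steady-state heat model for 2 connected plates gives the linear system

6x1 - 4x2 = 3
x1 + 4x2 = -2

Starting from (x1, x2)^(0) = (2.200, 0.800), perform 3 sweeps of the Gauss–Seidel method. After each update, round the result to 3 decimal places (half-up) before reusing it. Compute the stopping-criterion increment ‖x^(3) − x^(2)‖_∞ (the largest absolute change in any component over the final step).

Iteration 1:
  x1 = (3 - (-4)·0.800) / (6) = 1.033
  x2 = (-2 - (1)·1.033) / (4) = -0.758
Iteration 2:
  x1 = (3 - (-4)·-0.758) / (6) = -0.005
  x2 = (-2 - (1)·-0.005) / (4) = -0.499
Iteration 3:
  x1 = (3 - (-4)·-0.499) / (6) = 0.167
  x2 = (-2 - (1)·0.167) / (4) = -0.542
Change: (0.172, -0.043) → max |·| = 0.172

0.172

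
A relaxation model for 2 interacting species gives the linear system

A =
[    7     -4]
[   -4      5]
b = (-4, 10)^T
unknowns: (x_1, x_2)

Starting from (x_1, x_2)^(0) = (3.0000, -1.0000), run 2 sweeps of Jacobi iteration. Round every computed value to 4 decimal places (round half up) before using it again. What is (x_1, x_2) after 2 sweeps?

(1.9429, 1.0857)

Iteration 1:
  x_1 = (-4 - (-4)·-1.0000) / (7) = -1.1429
  x_2 = (10 - (-4)·3.0000) / (5) = 4.4000
Iteration 2:
  x_1 = (-4 - (-4)·4.4000) / (7) = 1.9429
  x_2 = (10 - (-4)·-1.1429) / (5) = 1.0857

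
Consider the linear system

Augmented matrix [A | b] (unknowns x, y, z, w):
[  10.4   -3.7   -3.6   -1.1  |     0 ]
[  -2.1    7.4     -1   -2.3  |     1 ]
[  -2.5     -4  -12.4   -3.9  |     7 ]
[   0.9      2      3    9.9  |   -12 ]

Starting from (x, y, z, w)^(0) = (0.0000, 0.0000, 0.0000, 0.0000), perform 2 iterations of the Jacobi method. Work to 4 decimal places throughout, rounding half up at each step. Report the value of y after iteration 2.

-0.3179

Iteration 1:
  x = (0 - (-3.7)·0.0000 - (-3.6)·0.0000 - (-1.1)·0.0000) / (10.4) = 0.0000
  y = (1 - (-2.1)·0.0000 - (-1)·0.0000 - (-2.3)·0.0000) / (7.4) = 0.1351
  z = (7 - (-2.5)·0.0000 - (-4)·0.0000 - (-3.9)·0.0000) / (-12.4) = -0.5645
  w = (-12 - (0.9)·0.0000 - (2)·0.0000 - (3)·0.0000) / (9.9) = -1.2121
Iteration 2:
  x = (0 - (-3.7)·0.1351 - (-3.6)·-0.5645 - (-1.1)·-1.2121) / (10.4) = -0.2755
  y = (1 - (-2.1)·0.0000 - (-1)·-0.5645 - (-2.3)·-1.2121) / (7.4) = -0.3179
  z = (7 - (-2.5)·0.0000 - (-4)·0.1351 - (-3.9)·-1.2121) / (-12.4) = -0.2269
  w = (-12 - (0.9)·0.0000 - (2)·0.1351 - (3)·-0.5645) / (9.9) = -1.0684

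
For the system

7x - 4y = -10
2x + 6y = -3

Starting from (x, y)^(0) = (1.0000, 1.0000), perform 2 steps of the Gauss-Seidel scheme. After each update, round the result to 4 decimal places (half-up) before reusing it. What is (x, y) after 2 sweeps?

(-1.5510, 0.0170)

Iteration 1:
  x = (-10 - (-4)·1.0000) / (7) = -0.8571
  y = (-3 - (2)·-0.8571) / (6) = -0.2143
Iteration 2:
  x = (-10 - (-4)·-0.2143) / (7) = -1.5510
  y = (-3 - (2)·-1.5510) / (6) = 0.0170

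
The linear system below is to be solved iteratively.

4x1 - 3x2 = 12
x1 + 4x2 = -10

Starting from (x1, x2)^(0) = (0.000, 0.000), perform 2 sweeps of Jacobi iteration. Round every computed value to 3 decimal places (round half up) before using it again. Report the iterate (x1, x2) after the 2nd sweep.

Iteration 1:
  x1 = (12 - (-3)·0.000) / (4) = 3.000
  x2 = (-10 - (1)·0.000) / (4) = -2.500
Iteration 2:
  x1 = (12 - (-3)·-2.500) / (4) = 1.125
  x2 = (-10 - (1)·3.000) / (4) = -3.250

(1.125, -3.250)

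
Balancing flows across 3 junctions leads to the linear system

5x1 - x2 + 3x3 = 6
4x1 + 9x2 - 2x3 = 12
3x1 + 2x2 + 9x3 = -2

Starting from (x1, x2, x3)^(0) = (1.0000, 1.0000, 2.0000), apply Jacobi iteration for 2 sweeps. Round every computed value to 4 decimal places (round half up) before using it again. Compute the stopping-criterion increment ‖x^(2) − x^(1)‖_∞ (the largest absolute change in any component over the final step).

1.7333

Iteration 1:
  x1 = (6 - (-1)·1.0000 - (3)·2.0000) / (5) = 0.2000
  x2 = (12 - (4)·1.0000 - (-2)·2.0000) / (9) = 1.3333
  x3 = (-2 - (3)·1.0000 - (2)·1.0000) / (9) = -0.7778
Iteration 2:
  x1 = (6 - (-1)·1.3333 - (3)·-0.7778) / (5) = 1.9333
  x2 = (12 - (4)·0.2000 - (-2)·-0.7778) / (9) = 1.0716
  x3 = (-2 - (3)·0.2000 - (2)·1.3333) / (9) = -0.5852
Change: (1.7333, -0.2617, 0.1926) → max |·| = 1.7333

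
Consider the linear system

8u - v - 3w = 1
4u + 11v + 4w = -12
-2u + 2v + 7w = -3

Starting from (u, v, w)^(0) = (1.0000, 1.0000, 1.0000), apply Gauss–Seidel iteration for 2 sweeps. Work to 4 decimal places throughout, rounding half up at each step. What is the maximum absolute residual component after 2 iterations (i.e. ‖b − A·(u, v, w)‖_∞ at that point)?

1.2924

Iteration 1:
  u = (1 - (-1)·1.0000 - (-3)·1.0000) / (8) = 0.6250
  v = (-12 - (4)·0.6250 - (4)·1.0000) / (11) = -1.6818
  w = (-3 - (-2)·0.6250 - (2)·-1.6818) / (7) = 0.2305
Iteration 2:
  u = (1 - (-1)·-1.6818 - (-3)·0.2305) / (8) = 0.0012
  v = (-12 - (4)·0.0012 - (4)·0.2305) / (11) = -1.1752
  w = (-3 - (-2)·0.0012 - (2)·-1.1752) / (7) = -0.0925
Residual b − A·x = (-0.4623, 1.2924, 0.0003); ∞-norm = 1.2924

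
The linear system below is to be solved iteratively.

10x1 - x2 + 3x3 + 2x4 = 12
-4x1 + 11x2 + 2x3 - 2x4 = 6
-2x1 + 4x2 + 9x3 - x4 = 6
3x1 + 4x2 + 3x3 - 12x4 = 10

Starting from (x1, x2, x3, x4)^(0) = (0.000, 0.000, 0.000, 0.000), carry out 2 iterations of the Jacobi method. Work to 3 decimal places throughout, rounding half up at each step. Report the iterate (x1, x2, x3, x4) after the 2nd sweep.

(1.221, 0.709, 0.599, -0.185)

Iteration 1:
  x1 = (12 - (-1)·0.000 - (3)·0.000 - (2)·0.000) / (10) = 1.200
  x2 = (6 - (-4)·0.000 - (2)·0.000 - (-2)·0.000) / (11) = 0.545
  x3 = (6 - (-2)·0.000 - (4)·0.000 - (-1)·0.000) / (9) = 0.667
  x4 = (10 - (3)·0.000 - (4)·0.000 - (3)·0.000) / (-12) = -0.833
Iteration 2:
  x1 = (12 - (-1)·0.545 - (3)·0.667 - (2)·-0.833) / (10) = 1.221
  x2 = (6 - (-4)·1.200 - (2)·0.667 - (-2)·-0.833) / (11) = 0.709
  x3 = (6 - (-2)·1.200 - (4)·0.545 - (-1)·-0.833) / (9) = 0.599
  x4 = (10 - (3)·1.200 - (4)·0.545 - (3)·0.667) / (-12) = -0.185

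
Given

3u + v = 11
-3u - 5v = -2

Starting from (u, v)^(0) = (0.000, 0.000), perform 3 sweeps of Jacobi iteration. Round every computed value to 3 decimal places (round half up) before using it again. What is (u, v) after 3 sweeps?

(4.267, -1.720)

Iteration 1:
  u = (11 - (1)·0.000) / (3) = 3.667
  v = (-2 - (-3)·0.000) / (-5) = 0.400
Iteration 2:
  u = (11 - (1)·0.400) / (3) = 3.533
  v = (-2 - (-3)·3.667) / (-5) = -1.800
Iteration 3:
  u = (11 - (1)·-1.800) / (3) = 4.267
  v = (-2 - (-3)·3.533) / (-5) = -1.720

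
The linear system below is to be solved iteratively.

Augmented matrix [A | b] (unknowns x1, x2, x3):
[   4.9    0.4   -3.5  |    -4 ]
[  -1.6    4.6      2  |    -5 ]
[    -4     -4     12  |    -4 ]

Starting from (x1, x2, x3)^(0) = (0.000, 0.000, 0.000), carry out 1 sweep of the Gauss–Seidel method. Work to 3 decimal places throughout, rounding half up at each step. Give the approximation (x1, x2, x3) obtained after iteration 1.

(-0.816, -1.371, -1.062)

Iteration 1:
  x1 = (-4 - (0.4)·0.000 - (-3.5)·0.000) / (4.9) = -0.816
  x2 = (-5 - (-1.6)·-0.816 - (2)·0.000) / (4.6) = -1.371
  x3 = (-4 - (-4)·-0.816 - (-4)·-1.371) / (12) = -1.062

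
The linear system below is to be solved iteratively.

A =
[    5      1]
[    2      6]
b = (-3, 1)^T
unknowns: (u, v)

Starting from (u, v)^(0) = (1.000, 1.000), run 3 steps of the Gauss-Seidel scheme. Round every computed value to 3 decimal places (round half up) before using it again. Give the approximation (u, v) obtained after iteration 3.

(-0.679, 0.393)

Iteration 1:
  u = (-3 - (1)·1.000) / (5) = -0.800
  v = (1 - (2)·-0.800) / (6) = 0.433
Iteration 2:
  u = (-3 - (1)·0.433) / (5) = -0.687
  v = (1 - (2)·-0.687) / (6) = 0.396
Iteration 3:
  u = (-3 - (1)·0.396) / (5) = -0.679
  v = (1 - (2)·-0.679) / (6) = 0.393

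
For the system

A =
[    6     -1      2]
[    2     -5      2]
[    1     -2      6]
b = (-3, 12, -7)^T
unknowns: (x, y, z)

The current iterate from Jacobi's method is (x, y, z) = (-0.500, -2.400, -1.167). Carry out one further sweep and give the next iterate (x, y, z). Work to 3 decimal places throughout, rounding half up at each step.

One sweep:
  x = (-3 - (-1)·-2.400 - (2)·-1.167) / (6) = -0.511
  y = (12 - (2)·-0.500 - (2)·-1.167) / (-5) = -3.067
  z = (-7 - (1)·-0.500 - (-2)·-2.400) / (6) = -1.883

(-0.511, -3.067, -1.883)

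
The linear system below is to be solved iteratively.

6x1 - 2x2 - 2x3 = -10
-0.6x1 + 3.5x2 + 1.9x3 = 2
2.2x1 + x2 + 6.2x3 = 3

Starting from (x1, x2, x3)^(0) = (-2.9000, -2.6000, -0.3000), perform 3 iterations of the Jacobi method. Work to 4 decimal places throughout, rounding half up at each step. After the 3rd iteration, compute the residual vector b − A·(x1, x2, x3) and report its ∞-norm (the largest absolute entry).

Iteration 1:
  x1 = (-10 - (-2)·-2.6000 - (-2)·-0.3000) / (6) = -2.6333
  x2 = (2 - (-0.6)·-2.9000 - (1.9)·-0.3000) / (3.5) = 0.2371
  x3 = (3 - (2.2)·-2.9000 - (1)·-2.6000) / (6.2) = 1.9323
Iteration 2:
  x1 = (-10 - (-2)·0.2371 - (-2)·1.9323) / (6) = -0.9435
  x2 = (2 - (-0.6)·-2.6333 - (1.9)·1.9323) / (3.5) = -0.9290
  x3 = (3 - (2.2)·-2.6333 - (1)·0.2371) / (6.2) = 1.3800
Iteration 3:
  x1 = (-10 - (-2)·-0.9290 - (-2)·1.3800) / (6) = -1.5163
  x2 = (2 - (-0.6)·-0.9435 - (1.9)·1.3800) / (3.5) = -0.3395
  x3 = (3 - (2.2)·-0.9435 - (1)·-0.9290) / (6.2) = 0.9685
Residual b − A·x = (0.3558, 0.4383, 0.6707); ∞-norm = 0.6707

0.6707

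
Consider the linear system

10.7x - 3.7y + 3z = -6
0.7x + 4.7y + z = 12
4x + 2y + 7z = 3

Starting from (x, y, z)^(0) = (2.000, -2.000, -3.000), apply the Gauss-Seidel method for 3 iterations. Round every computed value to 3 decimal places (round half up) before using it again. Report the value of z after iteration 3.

Iteration 1:
  x = (-6 - (-3.7)·-2.000 - (3)·-3.000) / (10.7) = -0.411
  y = (12 - (0.7)·-0.411 - (1)·-3.000) / (4.7) = 3.253
  z = (3 - (4)·-0.411 - (2)·3.253) / (7) = -0.266
Iteration 2:
  x = (-6 - (-3.7)·3.253 - (3)·-0.266) / (10.7) = 0.639
  y = (12 - (0.7)·0.639 - (1)·-0.266) / (4.7) = 2.515
  z = (3 - (4)·0.639 - (2)·2.515) / (7) = -0.655
Iteration 3:
  x = (-6 - (-3.7)·2.515 - (3)·-0.655) / (10.7) = 0.493
  y = (12 - (0.7)·0.493 - (1)·-0.655) / (4.7) = 2.619
  z = (3 - (4)·0.493 - (2)·2.619) / (7) = -0.601

-0.601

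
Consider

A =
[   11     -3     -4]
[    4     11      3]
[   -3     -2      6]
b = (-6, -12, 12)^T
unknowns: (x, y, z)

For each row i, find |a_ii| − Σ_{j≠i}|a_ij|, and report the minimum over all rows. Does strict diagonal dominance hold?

row 1: |11| − (3+4) = 4
row 2: |11| − (4+3) = 4
row 3: |6| − (3+2) = 1
minimum over rows = 1 → strictly diagonally dominant (convergence guaranteed)

1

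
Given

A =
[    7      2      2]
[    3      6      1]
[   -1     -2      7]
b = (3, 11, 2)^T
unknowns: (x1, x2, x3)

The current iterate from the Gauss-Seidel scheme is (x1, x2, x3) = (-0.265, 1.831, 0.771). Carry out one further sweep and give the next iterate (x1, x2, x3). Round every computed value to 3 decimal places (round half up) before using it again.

(-0.315, 1.862, 0.773)

One sweep:
  x1 = (3 - (2)·1.831 - (2)·0.771) / (7) = -0.315
  x2 = (11 - (3)·-0.315 - (1)·0.771) / (6) = 1.862
  x3 = (2 - (-1)·-0.315 - (-2)·1.862) / (7) = 0.773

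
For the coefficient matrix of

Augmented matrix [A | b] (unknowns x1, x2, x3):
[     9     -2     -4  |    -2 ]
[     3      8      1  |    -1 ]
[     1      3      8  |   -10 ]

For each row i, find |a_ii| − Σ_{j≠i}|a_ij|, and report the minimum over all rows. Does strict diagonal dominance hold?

3

row 1: |9| − (2+4) = 3
row 2: |8| − (3+1) = 4
row 3: |8| − (1+3) = 4
minimum over rows = 3 → strictly diagonally dominant (convergence guaranteed)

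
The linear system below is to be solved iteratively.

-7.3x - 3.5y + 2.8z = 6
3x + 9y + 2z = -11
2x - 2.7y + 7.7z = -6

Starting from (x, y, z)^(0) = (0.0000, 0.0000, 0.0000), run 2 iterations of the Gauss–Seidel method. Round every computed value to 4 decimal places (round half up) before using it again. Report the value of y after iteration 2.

Iteration 1:
  x = (6 - (-3.5)·0.0000 - (2.8)·0.0000) / (-7.3) = -0.8219
  y = (-11 - (3)·-0.8219 - (2)·0.0000) / (9) = -0.9483
  z = (-6 - (2)·-0.8219 - (-2.7)·-0.9483) / (7.7) = -0.8983
Iteration 2:
  x = (6 - (-3.5)·-0.9483 - (2.8)·-0.8983) / (-7.3) = -0.7118
  y = (-11 - (3)·-0.7118 - (2)·-0.8983) / (9) = -0.7853
  z = (-6 - (2)·-0.7118 - (-2.7)·-0.7853) / (7.7) = -0.8697

-0.7853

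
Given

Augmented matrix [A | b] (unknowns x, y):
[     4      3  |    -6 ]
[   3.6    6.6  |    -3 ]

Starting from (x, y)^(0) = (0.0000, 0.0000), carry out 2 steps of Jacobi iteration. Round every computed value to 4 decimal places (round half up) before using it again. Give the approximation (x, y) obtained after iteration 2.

Iteration 1:
  x = (-6 - (3)·0.0000) / (4) = -1.5000
  y = (-3 - (3.6)·0.0000) / (6.6) = -0.4545
Iteration 2:
  x = (-6 - (3)·-0.4545) / (4) = -1.1591
  y = (-3 - (3.6)·-1.5000) / (6.6) = 0.3636

(-1.1591, 0.3636)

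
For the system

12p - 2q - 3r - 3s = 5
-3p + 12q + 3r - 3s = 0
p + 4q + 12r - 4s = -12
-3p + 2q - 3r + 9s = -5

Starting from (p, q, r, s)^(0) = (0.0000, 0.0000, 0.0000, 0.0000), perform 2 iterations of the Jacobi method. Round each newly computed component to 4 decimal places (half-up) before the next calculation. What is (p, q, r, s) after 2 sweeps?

Iteration 1:
  p = (5 - (-2)·0.0000 - (-3)·0.0000 - (-3)·0.0000) / (12) = 0.4167
  q = (0 - (-3)·0.0000 - (3)·0.0000 - (-3)·0.0000) / (12) = 0.0000
  r = (-12 - (1)·0.0000 - (4)·0.0000 - (-4)·0.0000) / (12) = -1.0000
  s = (-5 - (-3)·0.0000 - (2)·0.0000 - (-3)·0.0000) / (9) = -0.5556
Iteration 2:
  p = (5 - (-2)·0.0000 - (-3)·-1.0000 - (-3)·-0.5556) / (12) = 0.0278
  q = (0 - (-3)·0.4167 - (3)·-1.0000 - (-3)·-0.5556) / (12) = 0.2153
  r = (-12 - (1)·0.4167 - (4)·0.0000 - (-4)·-0.5556) / (12) = -1.2199
  s = (-5 - (-3)·0.4167 - (2)·0.0000 - (-3)·-1.0000) / (9) = -0.7500

(0.0278, 0.2153, -1.2199, -0.7500)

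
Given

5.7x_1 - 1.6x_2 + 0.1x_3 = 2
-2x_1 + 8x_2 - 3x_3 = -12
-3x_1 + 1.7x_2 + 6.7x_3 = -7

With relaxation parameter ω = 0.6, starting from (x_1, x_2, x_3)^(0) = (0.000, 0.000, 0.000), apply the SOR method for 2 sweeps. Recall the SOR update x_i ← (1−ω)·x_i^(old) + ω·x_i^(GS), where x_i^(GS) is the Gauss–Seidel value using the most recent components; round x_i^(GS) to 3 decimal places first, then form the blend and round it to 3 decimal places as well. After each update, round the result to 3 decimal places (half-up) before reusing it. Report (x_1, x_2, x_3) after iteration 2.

Iteration 1:
  x_1: GS value = (2 - (-1.6)·0.000 - (0.1)·0.000) / (5.7) = 0.351;  x_1 ← (1−ω)·0.000 + ω·0.351 = 0.211
  x_2: GS value = (-12 - (-2)·0.211 - (-3)·0.000) / (8) = -1.447;  x_2 ← (1−ω)·0.000 + ω·-1.447 = -0.868
  x_3: GS value = (-7 - (-3)·0.211 - (1.7)·-0.868) / (6.7) = -0.730;  x_3 ← (1−ω)·0.000 + ω·-0.730 = -0.438
Iteration 2:
  x_1: GS value = (2 - (-1.6)·-0.868 - (0.1)·-0.438) / (5.7) = 0.115;  x_1 ← (1−ω)·0.211 + ω·0.115 = 0.153
  x_2: GS value = (-12 - (-2)·0.153 - (-3)·-0.438) / (8) = -1.626;  x_2 ← (1−ω)·-0.868 + ω·-1.626 = -1.323
  x_3: GS value = (-7 - (-3)·0.153 - (1.7)·-1.323) / (6.7) = -0.641;  x_3 ← (1−ω)·-0.438 + ω·-0.641 = -0.560

(0.153, -1.323, -0.560)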